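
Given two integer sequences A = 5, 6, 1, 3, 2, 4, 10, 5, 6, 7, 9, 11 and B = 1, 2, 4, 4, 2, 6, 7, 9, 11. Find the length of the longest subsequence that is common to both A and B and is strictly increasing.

For each value that appears in both, track the longest common increasing run ending there.
The best achievable length is 7; one witness is 1, 2, 4, 6, 7, 9, 11 (A-positions 3,5,6,9,10,11,12, B-positions 1,2,3,6,7,8,9).

7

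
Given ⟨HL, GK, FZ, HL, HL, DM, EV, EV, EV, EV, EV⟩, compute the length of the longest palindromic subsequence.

Using dp[i][j] = 2 + dp[i+1][j−1] if the ends match, else max(dp[i+1][j], dp[i][j−1]):
dp[1][11] = 5. A witness is EV EV EV EV EV at positions 7,8,9,10,11.

5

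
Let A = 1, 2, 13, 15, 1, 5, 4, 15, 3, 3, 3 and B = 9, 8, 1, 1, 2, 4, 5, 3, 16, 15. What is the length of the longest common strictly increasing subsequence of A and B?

4

A longest common strictly increasing subsequence is 1, 2, 4, 15 (length 4); it appears in order in both A and B, and no longer such subsequence exists.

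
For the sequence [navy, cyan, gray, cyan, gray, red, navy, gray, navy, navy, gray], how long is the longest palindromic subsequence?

5

Using dp[i][j] = 2 + dp[i+1][j−1] if the ends match, else max(dp[i+1][j], dp[i][j−1]):
dp[1][11] = 5. A witness is gray navy navy navy gray at positions 3,7,9,10,11.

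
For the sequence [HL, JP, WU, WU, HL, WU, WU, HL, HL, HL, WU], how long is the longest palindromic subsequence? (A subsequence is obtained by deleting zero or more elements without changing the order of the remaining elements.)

7

One longest palindromic subsequence is HL WU WU HL WU WU HL (positions 1,3,4,5,6,7,10); it reads the same forward and backward, and the interval DP gives dp[1][11] = 7.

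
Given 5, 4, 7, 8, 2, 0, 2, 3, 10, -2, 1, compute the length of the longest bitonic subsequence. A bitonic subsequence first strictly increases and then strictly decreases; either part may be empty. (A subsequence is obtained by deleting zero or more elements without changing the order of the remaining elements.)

One longest bitonic subsequence is 5, 7, 8, 2, 0, -2 (positions 1,3,4,5,6,10): it rises to 8 then falls. Length 6 is optimal.

6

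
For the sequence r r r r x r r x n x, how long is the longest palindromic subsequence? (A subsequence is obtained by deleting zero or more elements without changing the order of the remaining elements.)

6

One longest palindromic subsequence is rrrrrr (positions 1,2,3,4,6,7); it reads the same forward and backward, and the interval DP gives dp[1][10] = 6.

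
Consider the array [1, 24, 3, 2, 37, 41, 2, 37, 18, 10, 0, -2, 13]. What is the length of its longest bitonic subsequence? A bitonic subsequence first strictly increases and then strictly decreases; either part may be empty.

9

One longest bitonic subsequence is 1, 24, 37, 41, 37, 18, 10, 0, -2 (positions 1,2,5,6,8,9,10,11,12): it rises to 41 then falls. Length 9 is optimal.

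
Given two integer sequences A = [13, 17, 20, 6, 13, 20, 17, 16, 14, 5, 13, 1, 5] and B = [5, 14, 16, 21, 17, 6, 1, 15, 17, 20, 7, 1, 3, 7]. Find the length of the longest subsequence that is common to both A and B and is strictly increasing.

For each value that appears in both, track the longest common increasing run ending there.
The best achievable length is 2; one witness is 6, 17 (A-positions 4,7, B-positions 6,9).

2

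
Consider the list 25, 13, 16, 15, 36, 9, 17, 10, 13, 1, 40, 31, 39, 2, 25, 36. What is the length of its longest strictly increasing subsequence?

Scanning left to right, the best length ending at each element is: 25→1, 13→1, 16→2, 15→2, 36→3, 9→1, 17→3, 10→2, 13→3, 1→1, 40→4, 31→4, 39→5, 2→2, 25→4, 36→5.
So the longest increasing subsequence has length 5, e.g. 13, 16, 17, 31, 39.

5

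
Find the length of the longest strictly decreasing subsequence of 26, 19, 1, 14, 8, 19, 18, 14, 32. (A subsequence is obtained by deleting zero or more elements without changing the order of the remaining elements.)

4

Let dp[i] be the longest decreasing subsequence ending at position i. Then dp = [1, 2, 3, 3, 4, 2, 3, 4, 1].
The maximum is 4; one witness is 26, 19, 14, 8 at positions 1,2,4,5.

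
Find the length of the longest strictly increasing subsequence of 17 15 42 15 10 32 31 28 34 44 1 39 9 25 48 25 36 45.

5

One longest increasing subsequence is 17, 32, 34, 44, 48 (positions 1,6,9,10,15), of length 5; no longer one exists.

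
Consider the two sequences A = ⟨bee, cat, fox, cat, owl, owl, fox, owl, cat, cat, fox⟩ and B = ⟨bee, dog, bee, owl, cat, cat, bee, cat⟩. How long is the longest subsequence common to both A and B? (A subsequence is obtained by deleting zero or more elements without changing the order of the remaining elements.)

4

A longest common subsequence is bee, cat, cat, cat (length 4); the LCS DP confirms no longer common subsequence exists.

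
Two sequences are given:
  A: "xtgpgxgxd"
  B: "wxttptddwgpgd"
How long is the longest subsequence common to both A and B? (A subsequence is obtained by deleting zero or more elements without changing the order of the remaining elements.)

6

Backtracking the LCS table gives one alignment: x (A1,B2) → t (A2,B6) → g (A3,B10) → p (A4,B11) → g (A7,B12) → d (A9,B13).
So the longest common subsequence has length 6.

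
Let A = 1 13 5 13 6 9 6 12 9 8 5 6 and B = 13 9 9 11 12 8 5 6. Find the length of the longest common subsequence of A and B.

Backtracking the LCS table gives one alignment: 13 (A2,B1) → 9 (A6,B3) → 12 (A8,B5) → 8 (A10,B6) → 5 (A11,B7) → 6 (A12,B8).
So the longest common subsequence has length 6.

6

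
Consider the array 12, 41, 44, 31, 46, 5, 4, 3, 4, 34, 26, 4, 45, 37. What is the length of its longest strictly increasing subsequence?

4

Scanning left to right, the best length ending at each element is: 12→1, 41→2, 44→3, 31→2, 46→4, 5→1, 4→1, 3→1, 4→2, 34→3, 26→3, 4→2, 45→4, 37→4.
So the longest increasing subsequence has length 4, e.g. 12, 41, 44, 46.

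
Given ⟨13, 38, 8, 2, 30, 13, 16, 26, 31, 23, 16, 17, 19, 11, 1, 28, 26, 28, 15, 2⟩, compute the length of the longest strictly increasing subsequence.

Let dp[i] be the longest increasing subsequence ending at position i. Then dp = [1, 2, 1, 1, 2, 2, 3, 4, 5, 4, 3, 4, 5, 2, 1, 6, 6, 7, 3, 2].
The maximum is 7; one witness is 8, 13, 16, 17, 19, 26, 28 at positions 3,6,7,12,13,17,18.

7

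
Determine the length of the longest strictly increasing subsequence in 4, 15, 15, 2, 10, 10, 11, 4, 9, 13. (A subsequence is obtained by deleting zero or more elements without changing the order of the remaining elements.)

Let dp[i] be the longest increasing subsequence ending at position i. Then dp = [1, 2, 2, 1, 2, 2, 3, 2, 3, 4].
The maximum is 4; one witness is 4, 10, 11, 13 at positions 1,5,7,10.

4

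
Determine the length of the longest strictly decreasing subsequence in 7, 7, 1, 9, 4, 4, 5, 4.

3

Scanning left to right, the best length ending at each element is: 7→1, 7→1, 1→2, 9→1, 4→2, 4→2, 5→2, 4→3.
So the longest decreasing subsequence has length 3, e.g. 7, 5, 4.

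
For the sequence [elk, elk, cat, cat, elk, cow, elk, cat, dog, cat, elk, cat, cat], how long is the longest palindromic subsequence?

Using dp[i][j] = 2 + dp[i+1][j−1] if the ends match, else max(dp[i+1][j], dp[i][j−1]):
dp[1][13] = 9. A witness is cat cat elk cat dog cat elk cat cat at positions 3,4,5,8,9,10,11,12,13.

9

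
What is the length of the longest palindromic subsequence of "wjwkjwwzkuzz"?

One longest palindromic subsequence is wwjww (positions 1,3,5,6,7); it reads the same forward and backward, and the interval DP gives dp[1][12] = 5.

5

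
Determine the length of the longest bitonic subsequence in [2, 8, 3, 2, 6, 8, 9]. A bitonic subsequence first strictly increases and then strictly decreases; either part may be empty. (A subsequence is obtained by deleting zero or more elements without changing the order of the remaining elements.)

5

Let inc[i] be the LIS ending at i and dec[i] the longest strictly decreasing subsequence starting at i. inc = [1, 2, 2, 1, 3, 4, 5], dec = [1, 3, 2, 1, 1, 1, 1].
max_i inc[i]+dec[i]−1 = 5, with one witness 2, 3, 6, 8, 9.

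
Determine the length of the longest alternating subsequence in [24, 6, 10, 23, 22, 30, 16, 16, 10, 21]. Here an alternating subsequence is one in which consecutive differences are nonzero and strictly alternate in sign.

7

Track the best alternating length ending on an up-step vs a down-step at each position: up/down = 1/1, 1/2, 3/2, 3/2, 3/4, 5/1, 3/6, 3/6, 3/6, 7/6.
The maximum over both is 7; one such subsequence is 24, 6, 23, 22, 30, 16, 21.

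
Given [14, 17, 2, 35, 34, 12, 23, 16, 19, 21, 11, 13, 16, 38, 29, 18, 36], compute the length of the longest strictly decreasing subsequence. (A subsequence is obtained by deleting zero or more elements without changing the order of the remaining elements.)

5

Scanning left to right, the best length ending at each element is: 14→1, 17→1, 2→2, 35→1, 34→2, 12→3, 23→3, 16→4, 19→4, 21→4, 11→5, 13→5, 16→5, 38→1, 29→3, 18→5, 36→2.
So the longest decreasing subsequence has length 5, e.g. 35, 34, 23, 16, 11.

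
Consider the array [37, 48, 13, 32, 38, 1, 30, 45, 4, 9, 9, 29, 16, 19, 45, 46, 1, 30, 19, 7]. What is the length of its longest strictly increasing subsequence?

7

One longest increasing subsequence is 1, 4, 9, 16, 19, 45, 46 (positions 6,9,10,13,14,15,16), of length 7; no longer one exists.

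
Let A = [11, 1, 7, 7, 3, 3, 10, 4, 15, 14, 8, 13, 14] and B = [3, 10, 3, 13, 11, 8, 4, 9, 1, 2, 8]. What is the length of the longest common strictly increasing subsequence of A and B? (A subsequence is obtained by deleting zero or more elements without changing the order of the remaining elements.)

A longest common strictly increasing subsequence is 3, 10, 13 (length 3); it appears in order in both A and B, and no longer such subsequence exists.

3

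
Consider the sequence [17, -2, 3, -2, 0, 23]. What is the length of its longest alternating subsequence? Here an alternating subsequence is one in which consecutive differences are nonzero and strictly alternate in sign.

A longest alternating subsequence is 17, -2, 3, -2, 0 (positions 1,2,3,4,5); its 4 consecutive differences strictly alternate in sign, and length 5 is optimal.

5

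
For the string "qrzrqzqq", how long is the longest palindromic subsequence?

Using dp[i][j] = 2 + dp[i+1][j−1] if the ends match, else max(dp[i+1][j], dp[i][j−1]):
dp[1][8] = 5. A witness is qqzqq at positions 1,5,6,7,8.

5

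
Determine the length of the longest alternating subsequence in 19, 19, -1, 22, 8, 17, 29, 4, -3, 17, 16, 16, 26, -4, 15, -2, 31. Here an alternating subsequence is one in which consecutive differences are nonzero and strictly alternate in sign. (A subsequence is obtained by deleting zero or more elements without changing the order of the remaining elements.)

13

A longest alternating subsequence is 19, -1, 22, 8, 17, 4, 17, 16, 26, -4, 15, -2, 31 (positions 1,3,4,5,6,8,10,11,13,14,15,16,17); its 12 consecutive differences strictly alternate in sign, and length 13 is optimal.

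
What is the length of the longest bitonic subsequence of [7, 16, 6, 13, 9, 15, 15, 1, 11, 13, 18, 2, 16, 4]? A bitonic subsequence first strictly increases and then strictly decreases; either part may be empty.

7

One longest bitonic subsequence is 7, 9, 11, 13, 18, 16, 4 (positions 1,5,9,10,11,13,14): it rises to 18 then falls. Length 7 is optimal.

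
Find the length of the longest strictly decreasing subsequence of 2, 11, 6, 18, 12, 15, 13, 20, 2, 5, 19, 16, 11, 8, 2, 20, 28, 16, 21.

6

Let dp[i] be the longest decreasing subsequence ending at position i. Then dp = [1, 1, 2, 1, 2, 2, 3, 1, 4, 4, 2, 3, 4, 5, 6, 1, 1, 3, 2].
The maximum is 6; one witness is 18, 15, 13, 11, 8, 2 at positions 4,6,7,13,14,15.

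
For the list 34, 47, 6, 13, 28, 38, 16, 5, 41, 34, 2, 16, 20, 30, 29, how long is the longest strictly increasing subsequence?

5

Scanning left to right, the best length ending at each element is: 34→1, 47→2, 6→1, 13→2, 28→3, 38→4, 16→3, 5→1, 41→5, 34→4, 2→1, 16→3, 20→4, 30→5, 29→5.
So the longest increasing subsequence has length 5, e.g. 6, 13, 28, 38, 41.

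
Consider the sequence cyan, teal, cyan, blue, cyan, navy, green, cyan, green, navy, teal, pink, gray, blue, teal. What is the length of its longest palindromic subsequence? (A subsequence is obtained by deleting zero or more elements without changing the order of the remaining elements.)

9

One longest palindromic subsequence is teal blue navy green cyan green navy blue teal (positions 2,4,6,7,8,9,10,14,15); it reads the same forward and backward, and the interval DP gives dp[1][15] = 9.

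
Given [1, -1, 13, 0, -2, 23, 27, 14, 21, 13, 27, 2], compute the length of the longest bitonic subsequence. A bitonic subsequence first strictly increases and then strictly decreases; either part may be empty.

7

Let inc[i] be the LIS ending at i and dec[i] the longest strictly decreasing subsequence starting at i. inc = [1, 1, 2, 2, 1, 3, 4, 3, 4, 3, 5, 3], dec = [3, 2, 3, 2, 1, 4, 4, 3, 3, 2, 2, 1].
max_i inc[i]+dec[i]−1 = 7, with one witness 1, 13, 23, 27, 21, 13, 2.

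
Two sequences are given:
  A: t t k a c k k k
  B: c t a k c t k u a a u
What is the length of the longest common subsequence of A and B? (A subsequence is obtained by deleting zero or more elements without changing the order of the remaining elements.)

4

Backtracking the LCS table gives one alignment: t (A1,B2) → t (A2,B6) → k (A3,B7) → a (A4,B10).
So the longest common subsequence has length 4.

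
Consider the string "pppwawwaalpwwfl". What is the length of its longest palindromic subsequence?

6

One longest palindromic subsequence is wwaaww (positions 6,7,8,9,12,13); it reads the same forward and backward, and the interval DP gives dp[1][15] = 6.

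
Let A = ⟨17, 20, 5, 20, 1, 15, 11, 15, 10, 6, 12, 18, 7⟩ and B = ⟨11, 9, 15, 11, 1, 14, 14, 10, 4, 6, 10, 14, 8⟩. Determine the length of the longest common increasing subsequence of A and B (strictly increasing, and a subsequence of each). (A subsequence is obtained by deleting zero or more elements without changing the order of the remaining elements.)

A longest common strictly increasing subsequence is 11, 15 (length 2); it appears in order in both A and B, and no longer such subsequence exists.

2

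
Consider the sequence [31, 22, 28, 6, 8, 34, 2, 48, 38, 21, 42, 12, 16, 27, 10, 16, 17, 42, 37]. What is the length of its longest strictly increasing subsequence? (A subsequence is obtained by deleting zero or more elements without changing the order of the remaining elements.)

Let dp[i] be the longest increasing subsequence ending at position i. Then dp = [1, 1, 2, 1, 2, 3, 1, 4, 4, 3, 5, 3, 4, 5, 3, 4, 5, 6, 6].
The maximum is 6; one witness is 6, 8, 12, 16, 27, 42 at positions 4,5,12,13,14,18.

6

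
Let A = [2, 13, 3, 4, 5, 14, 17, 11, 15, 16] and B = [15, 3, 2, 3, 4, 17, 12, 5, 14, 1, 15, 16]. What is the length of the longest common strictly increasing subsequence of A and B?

7

A longest common strictly increasing subsequence is 2, 3, 4, 5, 14, 15, 16 (length 7); it appears in order in both A and B, and no longer such subsequence exists.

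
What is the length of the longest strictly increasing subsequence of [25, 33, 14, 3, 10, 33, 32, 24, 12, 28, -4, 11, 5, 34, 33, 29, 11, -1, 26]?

Scanning left to right, the best length ending at each element is: 25→1, 33→2, 14→1, 3→1, 10→2, 33→3, 32→3, 24→3, 12→3, 28→4, -4→1, 11→3, 5→2, 34→5, 33→5, 29→5, 11→3, -1→2, 26→4.
So the longest increasing subsequence has length 5, e.g. 3, 10, 24, 28, 34.

5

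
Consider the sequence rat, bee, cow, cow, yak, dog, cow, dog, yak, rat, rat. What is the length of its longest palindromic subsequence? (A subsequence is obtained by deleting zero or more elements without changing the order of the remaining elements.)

One longest palindromic subsequence is rat yak dog cow dog yak rat (positions 1,5,6,7,8,9,11); it reads the same forward and backward, and the interval DP gives dp[1][11] = 7.

7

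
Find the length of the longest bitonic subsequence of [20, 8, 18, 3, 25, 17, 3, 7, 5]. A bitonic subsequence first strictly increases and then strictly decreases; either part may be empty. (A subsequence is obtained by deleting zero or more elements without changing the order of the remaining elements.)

6

Let inc[i] be the LIS ending at i and dec[i] the longest strictly decreasing subsequence starting at i. inc = [1, 1, 2, 1, 3, 2, 1, 2, 2], dec = [5, 3, 4, 1, 4, 3, 1, 2, 1].
max_i inc[i]+dec[i]−1 = 6, with one witness 8, 18, 25, 17, 7, 5.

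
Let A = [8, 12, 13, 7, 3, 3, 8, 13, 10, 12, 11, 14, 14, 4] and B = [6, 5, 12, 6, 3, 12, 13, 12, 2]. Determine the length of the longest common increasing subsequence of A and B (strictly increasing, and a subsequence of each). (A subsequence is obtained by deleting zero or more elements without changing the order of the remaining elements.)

2

A longest common strictly increasing subsequence is 3, 12 (length 2); it appears in order in both A and B, and no longer such subsequence exists.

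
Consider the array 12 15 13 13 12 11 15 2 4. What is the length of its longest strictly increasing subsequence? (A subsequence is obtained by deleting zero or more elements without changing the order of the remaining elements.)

3

Let dp[i] be the longest increasing subsequence ending at position i. Then dp = [1, 2, 2, 2, 1, 1, 3, 1, 2].
The maximum is 3; one witness is 12, 13, 15 at positions 1,3,7.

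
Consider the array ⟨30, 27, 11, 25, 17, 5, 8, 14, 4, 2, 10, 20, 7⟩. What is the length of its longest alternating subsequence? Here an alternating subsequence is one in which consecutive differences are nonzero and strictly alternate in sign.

8

Track the best alternating length ending on an up-step vs a down-step at each position: up/down = 1/1, 1/2, 1/2, 3/2, 3/4, 1/4, 5/4, 5/4, 1/6, 1/6, 7/6, 7/4, 7/8.
The maximum over both is 8; one such subsequence is 30, 11, 25, 5, 8, 4, 10, 7.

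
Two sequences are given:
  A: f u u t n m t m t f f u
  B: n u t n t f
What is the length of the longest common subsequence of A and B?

Backtracking the LCS table gives one alignment: u (A3,B2) → t (A4,B3) → n (A5,B4) → t (A9,B5) → f (A11,B6).
So the longest common subsequence has length 5.

5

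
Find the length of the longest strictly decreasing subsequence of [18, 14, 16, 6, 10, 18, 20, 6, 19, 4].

Scanning left to right, the best length ending at each element is: 18→1, 14→2, 16→2, 6→3, 10→3, 18→1, 20→1, 6→4, 19→2, 4→5.
So the longest decreasing subsequence has length 5, e.g. 18, 14, 10, 6, 4.

5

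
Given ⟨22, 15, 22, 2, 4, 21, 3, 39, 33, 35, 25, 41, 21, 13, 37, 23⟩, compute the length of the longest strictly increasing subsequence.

6

Scanning left to right, the best length ending at each element is: 22→1, 15→1, 22→2, 2→1, 4→2, 21→3, 3→2, 39→4, 33→4, 35→5, 25→4, 41→6, 21→3, 13→3, 37→6, 23→4.
So the longest increasing subsequence has length 6, e.g. 2, 4, 21, 33, 35, 41.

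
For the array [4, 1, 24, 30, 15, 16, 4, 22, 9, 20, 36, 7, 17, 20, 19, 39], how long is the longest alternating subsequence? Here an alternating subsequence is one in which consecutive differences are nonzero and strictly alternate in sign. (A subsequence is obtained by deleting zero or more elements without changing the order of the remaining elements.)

13

A longest alternating subsequence is 4, 1, 24, 15, 16, 4, 22, 9, 20, 7, 20, 19, 39 (positions 1,2,3,5,6,7,8,9,10,12,14,15,16); its 12 consecutive differences strictly alternate in sign, and length 13 is optimal.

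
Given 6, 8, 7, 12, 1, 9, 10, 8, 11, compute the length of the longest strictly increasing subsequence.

One longest increasing subsequence is 6, 8, 9, 10, 11 (positions 1,2,6,7,9), of length 5; no longer one exists.

5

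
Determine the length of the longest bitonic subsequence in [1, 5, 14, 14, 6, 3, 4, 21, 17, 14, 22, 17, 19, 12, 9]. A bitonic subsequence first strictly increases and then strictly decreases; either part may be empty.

8

One longest bitonic subsequence is 1, 5, 14, 21, 17, 14, 12, 9 (positions 1,2,3,8,9,10,14,15): it rises to 21 then falls. Length 8 is optimal.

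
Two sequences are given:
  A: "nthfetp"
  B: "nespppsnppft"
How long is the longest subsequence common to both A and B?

3

A longest common subsequence is nft (length 3); the LCS DP confirms no longer common subsequence exists.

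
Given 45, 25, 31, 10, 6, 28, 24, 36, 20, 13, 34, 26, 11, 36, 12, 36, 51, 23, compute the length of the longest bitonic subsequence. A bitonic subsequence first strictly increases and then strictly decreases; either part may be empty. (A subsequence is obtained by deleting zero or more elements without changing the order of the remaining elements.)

7

One longest bitonic subsequence is 45, 31, 28, 24, 20, 13, 12 (positions 1,3,6,7,9,10,15): it rises to 45 then falls. Length 7 is optimal.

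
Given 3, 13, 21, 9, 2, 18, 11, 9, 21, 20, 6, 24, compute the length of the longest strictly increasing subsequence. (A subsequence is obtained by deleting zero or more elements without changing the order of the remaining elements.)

5

Scanning left to right, the best length ending at each element is: 3→1, 13→2, 21→3, 9→2, 2→1, 18→3, 11→3, 9→2, 21→4, 20→4, 6→2, 24→5.
So the longest increasing subsequence has length 5, e.g. 3, 13, 18, 21, 24.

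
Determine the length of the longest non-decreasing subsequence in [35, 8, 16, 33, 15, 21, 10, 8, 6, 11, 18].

4

Let dp[i] be the longest non-decreasing subsequence ending at position i. Then dp = [1, 1, 2, 3, 2, 3, 2, 2, 1, 3, 4].
The maximum is 4; one witness is 8, 10, 11, 18 at positions 2,7,10,11.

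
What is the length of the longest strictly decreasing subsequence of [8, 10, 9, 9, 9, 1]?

One longest decreasing subsequence is 10, 9, 1 (positions 2,3,6), of length 3; no longer one exists.

3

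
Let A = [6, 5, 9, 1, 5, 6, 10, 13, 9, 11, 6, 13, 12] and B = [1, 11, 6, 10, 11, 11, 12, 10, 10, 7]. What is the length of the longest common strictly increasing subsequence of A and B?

5

For each value that appears in both, track the longest common increasing run ending there.
The best achievable length is 5; one witness is 1, 6, 10, 11, 12 (A-positions 4,6,7,10,13, B-positions 1,3,4,5,7).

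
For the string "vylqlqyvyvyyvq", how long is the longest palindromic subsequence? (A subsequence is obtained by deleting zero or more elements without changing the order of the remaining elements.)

9

Using dp[i][j] = 2 + dp[i+1][j−1] if the ends match, else max(dp[i+1][j], dp[i][j−1]):
dp[1][14] = 9. A witness is vyyvyvyyv at positions 1,2,7,8,9,10,11,12,13.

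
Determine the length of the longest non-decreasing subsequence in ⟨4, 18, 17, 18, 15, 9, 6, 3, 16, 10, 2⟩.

3

Let dp[i] be the longest non-decreasing subsequence ending at position i. Then dp = [1, 2, 2, 3, 2, 2, 2, 1, 3, 3, 1].
The maximum is 3; one witness is 4, 18, 18 at positions 1,2,4.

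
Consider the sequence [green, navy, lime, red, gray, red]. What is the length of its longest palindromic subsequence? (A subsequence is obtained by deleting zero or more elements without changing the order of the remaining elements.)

3

One longest palindromic subsequence is red gray red (positions 4,5,6); it reads the same forward and backward, and the interval DP gives dp[1][6] = 3.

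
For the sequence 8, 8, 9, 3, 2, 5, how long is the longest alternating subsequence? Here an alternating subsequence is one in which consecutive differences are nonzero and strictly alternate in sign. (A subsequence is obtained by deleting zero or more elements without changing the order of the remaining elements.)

Track the best alternating length ending on an up-step vs a down-step at each position: up/down = 1/1, 1/1, 2/1, 1/3, 1/3, 4/3.
The maximum over both is 4; one such subsequence is 8, 9, 3, 5.

4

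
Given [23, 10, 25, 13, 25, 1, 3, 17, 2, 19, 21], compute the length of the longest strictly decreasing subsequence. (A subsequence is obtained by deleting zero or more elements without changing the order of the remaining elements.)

Scanning left to right, the best length ending at each element is: 23→1, 10→2, 25→1, 13→2, 25→1, 1→3, 3→3, 17→2, 2→4, 19→2, 21→2.
So the longest decreasing subsequence has length 4, e.g. 23, 10, 3, 2.

4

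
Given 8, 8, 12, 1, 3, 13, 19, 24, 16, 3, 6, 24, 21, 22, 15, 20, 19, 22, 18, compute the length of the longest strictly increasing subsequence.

Let dp[i] be the longest increasing subsequence ending at position i. Then dp = [1, 1, 2, 1, 2, 3, 4, 5, 4, 2, 3, 5, 5, 6, 4, 5, 5, 6, 5].
The maximum is 6; one witness is 8, 12, 13, 19, 21, 22 at positions 1,3,6,7,13,14.

6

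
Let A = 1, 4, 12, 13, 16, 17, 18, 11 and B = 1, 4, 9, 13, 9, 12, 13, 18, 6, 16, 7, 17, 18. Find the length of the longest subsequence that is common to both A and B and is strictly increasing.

7

A longest common strictly increasing subsequence is 1, 4, 12, 13, 16, 17, 18 (length 7); it appears in order in both A and B, and no longer such subsequence exists.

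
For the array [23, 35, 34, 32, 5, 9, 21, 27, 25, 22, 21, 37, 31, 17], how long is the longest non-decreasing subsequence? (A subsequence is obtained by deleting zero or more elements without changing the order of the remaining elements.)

5

Scanning left to right, the best length ending at each element is: 23→1, 35→2, 34→2, 32→2, 5→1, 9→2, 21→3, 27→4, 25→4, 22→4, 21→4, 37→5, 31→5, 17→3.
So the longest non-decreasing subsequence has length 5, e.g. 5, 9, 21, 27, 37.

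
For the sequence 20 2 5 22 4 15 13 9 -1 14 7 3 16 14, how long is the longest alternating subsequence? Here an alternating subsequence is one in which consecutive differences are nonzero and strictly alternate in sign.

Track the best alternating length ending on an up-step vs a down-step at each position: up/down = 1/1, 1/2, 3/2, 3/1, 3/4, 5/4, 5/6, 5/6, 1/6, 7/6, 7/8, 7/8, 9/4, 9/10.
The maximum over both is 10; one such subsequence is 20, 2, 5, 4, 15, 13, 14, 7, 16, 14.

10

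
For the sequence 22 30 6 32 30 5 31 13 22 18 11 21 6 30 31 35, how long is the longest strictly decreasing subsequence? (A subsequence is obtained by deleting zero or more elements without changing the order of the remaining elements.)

6

Let dp[i] be the longest decreasing subsequence ending at position i. Then dp = [1, 1, 2, 1, 2, 3, 2, 3, 3, 4, 5, 4, 6, 3, 2, 1].
The maximum is 6; one witness is 32, 30, 22, 18, 11, 6 at positions 4,5,9,10,11,13.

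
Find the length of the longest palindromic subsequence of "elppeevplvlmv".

6

Using dp[i][j] = 2 + dp[i+1][j−1] if the ends match, else max(dp[i+1][j], dp[i][j−1]):
dp[1][13] = 6. A witness is lpeepl at positions 2,4,5,6,8,11.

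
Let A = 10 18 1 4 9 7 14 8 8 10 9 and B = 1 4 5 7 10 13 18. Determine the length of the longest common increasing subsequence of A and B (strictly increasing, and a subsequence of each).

A longest common strictly increasing subsequence is 1, 4, 7, 10 (length 4); it appears in order in both A and B, and no longer such subsequence exists.

4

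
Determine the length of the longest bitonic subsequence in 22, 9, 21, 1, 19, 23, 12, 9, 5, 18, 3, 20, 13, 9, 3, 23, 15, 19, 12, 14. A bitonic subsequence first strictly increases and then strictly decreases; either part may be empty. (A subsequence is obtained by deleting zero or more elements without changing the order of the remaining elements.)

7

One longest bitonic subsequence is 22, 21, 19, 18, 13, 9, 3 (positions 1,3,5,10,13,14,15): it rises to 22 then falls. Length 7 is optimal.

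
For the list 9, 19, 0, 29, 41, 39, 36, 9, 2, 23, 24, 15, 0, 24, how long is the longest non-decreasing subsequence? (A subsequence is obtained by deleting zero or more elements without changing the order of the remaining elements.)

Let dp[i] be the longest non-decreasing subsequence ending at position i. Then dp = [1, 2, 1, 3, 4, 4, 4, 2, 2, 3, 4, 3, 2, 5].
The maximum is 5; one witness is 9, 19, 23, 24, 24 at positions 1,2,10,11,14.

5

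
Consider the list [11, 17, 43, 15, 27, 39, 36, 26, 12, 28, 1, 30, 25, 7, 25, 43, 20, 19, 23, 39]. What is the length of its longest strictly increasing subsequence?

6

Scanning left to right, the best length ending at each element is: 11→1, 17→2, 43→3, 15→2, 27→3, 39→4, 36→4, 26→3, 12→2, 28→4, 1→1, 30→5, 25→3, 7→2, 25→3, 43→6, 20→3, 19→3, 23→4, 39→6.
So the longest increasing subsequence has length 6, e.g. 11, 17, 27, 28, 30, 43.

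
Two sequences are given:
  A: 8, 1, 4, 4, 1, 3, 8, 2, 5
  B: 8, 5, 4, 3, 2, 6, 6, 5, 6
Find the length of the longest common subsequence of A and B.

A longest common subsequence is 8, 4, 3, 2, 5 (length 5); the LCS DP confirms no longer common subsequence exists.

5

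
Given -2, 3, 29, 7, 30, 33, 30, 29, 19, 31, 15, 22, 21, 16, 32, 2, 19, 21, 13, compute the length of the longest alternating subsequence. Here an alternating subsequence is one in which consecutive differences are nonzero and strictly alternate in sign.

13

A longest alternating subsequence is -2, 29, 7, 33, 30, 31, 15, 22, 21, 32, 2, 19, 13 (positions 1,3,4,6,7,10,11,12,13,15,16,17,19); its 12 consecutive differences strictly alternate in sign, and length 13 is optimal.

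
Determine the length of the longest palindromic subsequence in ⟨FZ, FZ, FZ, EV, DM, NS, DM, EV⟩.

One longest palindromic subsequence is EV DM NS DM EV (positions 4,5,6,7,8); it reads the same forward and backward, and the interval DP gives dp[1][8] = 5.

5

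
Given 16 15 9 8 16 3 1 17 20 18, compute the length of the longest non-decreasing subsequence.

Scanning left to right, the best length ending at each element is: 16→1, 15→1, 9→1, 8→1, 16→2, 3→1, 1→1, 17→3, 20→4, 18→4.
So the longest non-decreasing subsequence has length 4, e.g. 16, 16, 17, 20.

4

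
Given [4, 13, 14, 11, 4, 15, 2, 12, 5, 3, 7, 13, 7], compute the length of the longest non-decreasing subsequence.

5

One longest non-decreasing subsequence is 4, 4, 5, 7, 13 (positions 1,5,9,11,12), of length 5; no longer one exists.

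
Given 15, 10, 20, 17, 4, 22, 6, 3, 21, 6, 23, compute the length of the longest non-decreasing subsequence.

Scanning left to right, the best length ending at each element is: 15→1, 10→1, 20→2, 17→2, 4→1, 22→3, 6→2, 3→1, 21→3, 6→3, 23→4.
So the longest non-decreasing subsequence has length 4, e.g. 15, 20, 22, 23.

4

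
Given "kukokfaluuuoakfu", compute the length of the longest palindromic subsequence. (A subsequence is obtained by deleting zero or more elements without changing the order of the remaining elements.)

One longest palindromic subsequence is ufauuuafu (positions 2,6,7,9,10,11,13,15,16); it reads the same forward and backward, and the interval DP gives dp[1][16] = 9.

9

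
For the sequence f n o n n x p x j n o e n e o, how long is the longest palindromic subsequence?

One longest palindromic subsequence is onnxpxnno (positions 3,4,5,6,7,8,10,13,15); it reads the same forward and backward, and the interval DP gives dp[1][15] = 9.

9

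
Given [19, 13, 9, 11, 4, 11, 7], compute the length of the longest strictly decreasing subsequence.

4

Scanning left to right, the best length ending at each element is: 19→1, 13→2, 9→3, 11→3, 4→4, 11→3, 7→4.
So the longest decreasing subsequence has length 4, e.g. 19, 13, 9, 4.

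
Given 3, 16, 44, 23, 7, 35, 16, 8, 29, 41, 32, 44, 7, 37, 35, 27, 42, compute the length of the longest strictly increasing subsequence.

7

One longest increasing subsequence is 3, 16, 23, 29, 32, 37, 42 (positions 1,2,4,9,11,14,17), of length 7; no longer one exists.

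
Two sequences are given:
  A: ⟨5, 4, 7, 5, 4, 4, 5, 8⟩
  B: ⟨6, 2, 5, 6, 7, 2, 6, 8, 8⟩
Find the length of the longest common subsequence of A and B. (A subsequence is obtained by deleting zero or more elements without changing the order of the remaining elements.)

Backtracking the LCS table gives one alignment: 5 (A1,B3) → 7 (A3,B5) → 8 (A8,B9).
So the longest common subsequence has length 3.

3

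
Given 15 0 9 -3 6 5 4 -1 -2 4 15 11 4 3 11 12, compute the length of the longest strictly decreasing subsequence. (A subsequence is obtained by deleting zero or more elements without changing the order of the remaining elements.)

7

Scanning left to right, the best length ending at each element is: 15→1, 0→2, 9→2, -3→3, 6→3, 5→4, 4→5, -1→6, -2→7, 4→5, 15→1, 11→2, 4→5, 3→6, 11→2, 12→2.
So the longest decreasing subsequence has length 7, e.g. 15, 9, 6, 5, 4, -1, -2.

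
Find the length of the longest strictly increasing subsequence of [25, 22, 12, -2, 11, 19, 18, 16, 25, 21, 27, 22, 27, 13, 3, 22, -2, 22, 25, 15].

Let dp[i] be the longest increasing subsequence ending at position i. Then dp = [1, 1, 1, 1, 2, 3, 3, 3, 4, 4, 5, 5, 6, 3, 2, 5, 1, 5, 6, 4].
The maximum is 6; one witness is -2, 11, 19, 21, 22, 27 at positions 4,5,6,10,12,13.

6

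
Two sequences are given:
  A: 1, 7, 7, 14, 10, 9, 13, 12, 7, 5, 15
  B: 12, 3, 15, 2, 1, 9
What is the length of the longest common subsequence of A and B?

A longest common subsequence is 1, 9 (length 2); the LCS DP confirms no longer common subsequence exists.

2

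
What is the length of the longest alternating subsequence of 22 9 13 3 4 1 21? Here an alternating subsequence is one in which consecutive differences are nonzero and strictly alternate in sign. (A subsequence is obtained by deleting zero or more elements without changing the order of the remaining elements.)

Track the best alternating length ending on an up-step vs a down-step at each position: up/down = 1/1, 1/2, 3/2, 1/4, 5/4, 1/6, 7/2.
The maximum over both is 7; one such subsequence is 22, 9, 13, 3, 4, 1, 21.

7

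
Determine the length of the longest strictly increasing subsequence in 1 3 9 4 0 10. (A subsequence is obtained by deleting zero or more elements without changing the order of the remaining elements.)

4

Let dp[i] be the longest increasing subsequence ending at position i. Then dp = [1, 2, 3, 3, 1, 4].
The maximum is 4; one witness is 1, 3, 9, 10 at positions 1,2,3,6.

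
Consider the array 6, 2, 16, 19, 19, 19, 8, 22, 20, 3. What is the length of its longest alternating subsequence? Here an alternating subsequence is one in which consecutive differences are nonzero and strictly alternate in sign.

Track the best alternating length ending on an up-step vs a down-step at each position: up/down = 1/1, 1/2, 3/1, 3/1, 3/1, 3/1, 3/4, 5/1, 5/6, 3/6.
The maximum over both is 6; one such subsequence is 6, 2, 16, 8, 22, 20.

6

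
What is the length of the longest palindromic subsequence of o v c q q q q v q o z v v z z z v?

One longest palindromic subsequence is ovqqqqvo (positions 1,2,4,5,6,7,8,10); it reads the same forward and backward, and the interval DP gives dp[1][17] = 8.

8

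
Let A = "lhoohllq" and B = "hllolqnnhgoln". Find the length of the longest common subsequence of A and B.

4

Backtracking the LCS table gives one alignment: l (A1,B5) → h (A2,B9) → o (A4,B11) → l (A6,B12).
So the longest common subsequence has length 4.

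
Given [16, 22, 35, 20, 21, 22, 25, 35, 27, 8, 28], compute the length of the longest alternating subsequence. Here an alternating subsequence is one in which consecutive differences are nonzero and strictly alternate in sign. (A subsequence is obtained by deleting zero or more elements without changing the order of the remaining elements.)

6

Track the best alternating length ending on an up-step vs a down-step at each position: up/down = 1/1, 2/1, 2/1, 2/3, 4/3, 4/3, 4/3, 4/1, 4/5, 1/5, 6/5.
The maximum over both is 6; one such subsequence is 16, 22, 20, 35, 27, 28.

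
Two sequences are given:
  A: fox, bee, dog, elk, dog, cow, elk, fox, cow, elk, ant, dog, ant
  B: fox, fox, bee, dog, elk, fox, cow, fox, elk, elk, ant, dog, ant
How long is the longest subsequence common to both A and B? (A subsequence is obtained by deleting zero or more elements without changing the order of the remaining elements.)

10

Backtracking the LCS table gives one alignment: fox (A1,B2) → bee (A2,B3) → dog (A3,B4) → elk (A4,B5) → cow (A6,B7) → elk (A7,B9) → elk (A10,B10) → ant (A11,B11) → dog (A12,B12) → ant (A13,B13).
So the longest common subsequence has length 10.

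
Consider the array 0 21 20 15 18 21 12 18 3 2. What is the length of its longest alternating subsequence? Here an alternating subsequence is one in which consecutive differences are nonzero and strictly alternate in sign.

Track the best alternating length ending on an up-step vs a down-step at each position: up/down = 1/1, 2/1, 2/3, 2/3, 4/3, 4/1, 2/5, 6/5, 2/7, 2/7.
The maximum over both is 7; one such subsequence is 0, 21, 15, 18, 12, 18, 3.

7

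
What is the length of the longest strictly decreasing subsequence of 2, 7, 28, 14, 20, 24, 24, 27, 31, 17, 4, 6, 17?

4

Scanning left to right, the best length ending at each element is: 2→1, 7→1, 28→1, 14→2, 20→2, 24→2, 24→2, 27→2, 31→1, 17→3, 4→4, 6→4, 17→3.
So the longest decreasing subsequence has length 4, e.g. 28, 20, 17, 4.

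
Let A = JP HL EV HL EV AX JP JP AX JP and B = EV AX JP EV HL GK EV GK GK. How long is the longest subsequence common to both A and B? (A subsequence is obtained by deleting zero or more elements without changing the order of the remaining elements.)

4

Backtracking the LCS table gives one alignment: JP (A1,B3) → EV (A3,B4) → HL (A4,B5) → EV (A5,B7).
So the longest common subsequence has length 4.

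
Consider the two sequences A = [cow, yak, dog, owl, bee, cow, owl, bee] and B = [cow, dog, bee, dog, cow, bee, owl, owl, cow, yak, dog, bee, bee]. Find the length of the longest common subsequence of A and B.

A longest common subsequence is cow, dog, bee, cow, owl, bee (length 6); the LCS DP confirms no longer common subsequence exists.

6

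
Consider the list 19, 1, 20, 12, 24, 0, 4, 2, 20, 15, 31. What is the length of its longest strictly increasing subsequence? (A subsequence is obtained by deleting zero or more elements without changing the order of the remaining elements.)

Let dp[i] be the longest increasing subsequence ending at position i. Then dp = [1, 1, 2, 2, 3, 1, 2, 2, 3, 3, 4].
The maximum is 4; one witness is 19, 20, 24, 31 at positions 1,3,5,11.

4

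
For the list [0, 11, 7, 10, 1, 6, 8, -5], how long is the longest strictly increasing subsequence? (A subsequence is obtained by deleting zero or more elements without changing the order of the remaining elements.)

One longest increasing subsequence is 0, 1, 6, 8 (positions 1,5,6,7), of length 4; no longer one exists.

4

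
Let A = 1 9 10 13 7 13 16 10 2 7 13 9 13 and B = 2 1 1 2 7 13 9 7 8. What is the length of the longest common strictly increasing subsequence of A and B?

4

A longest common strictly increasing subsequence is 1, 2, 7, 13 (length 4); it appears in order in both A and B, and no longer such subsequence exists.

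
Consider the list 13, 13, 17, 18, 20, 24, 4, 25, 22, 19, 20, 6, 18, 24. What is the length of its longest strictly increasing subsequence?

One longest increasing subsequence is 13, 17, 18, 20, 24, 25 (positions 1,3,4,5,6,8), of length 6; no longer one exists.

6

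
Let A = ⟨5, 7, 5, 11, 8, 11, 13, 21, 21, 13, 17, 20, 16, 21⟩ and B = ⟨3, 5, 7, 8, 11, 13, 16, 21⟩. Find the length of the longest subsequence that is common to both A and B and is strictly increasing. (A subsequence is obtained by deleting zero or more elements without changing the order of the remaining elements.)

A longest common strictly increasing subsequence is 5, 7, 8, 11, 13, 16, 21 (length 7); it appears in order in both A and B, and no longer such subsequence exists.

7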